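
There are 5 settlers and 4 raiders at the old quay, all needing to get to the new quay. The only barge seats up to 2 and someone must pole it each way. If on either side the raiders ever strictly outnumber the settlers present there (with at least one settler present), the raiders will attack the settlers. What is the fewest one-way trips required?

Counting alone: each trip to the new quay takes at most 2 across and each return brings at least 1 back, so after t trips out (and t−1 returns) at most 2t − (t−1) of the 9 are across; that first reaches 9 at t = 8, so at least 15 crossings are needed.
The plan below uses exactly 15 crossings, so it is optimal:
1. 2 raiders → the new quay.  (the old quay: 5S 2R; the new quay: 0S 2R)
2. 1 raider ← the old quay.  (the old quay: 5S 3R; the new quay: 0S 1R)
3. 2 raiders → the new quay.  (the old quay: 5S 1R; the new quay: 0S 3R)
4. 1 raider ← the old quay.  (the old quay: 5S 2R; the new quay: 0S 2R)
5. 2 settlers → the new quay.  (the old quay: 3S 2R; the new quay: 2S 2R)
6. 1 raider ← the old quay.  (the old quay: 3S 3R; the new quay: 2S 1R)
7. 1 settler and 1 raider → the new quay.  (the old quay: 2S 2R; the new quay: 3S 2R)
8. 1 settler ← the old quay.  (the old quay: 3S 2R; the new quay: 2S 2R)
9. 1 settler and 1 raider → the new quay.  (the old quay: 2S 1R; the new quay: 3S 3R)
10. 1 raider ← the old quay.  (the old quay: 2S 2R; the new quay: 3S 2R)
11. 1 settler and 1 raider → the new quay.  (the old quay: 1S 1R; the new quay: 4S 3R)
12. 1 settler ← the old quay.  (the old quay: 2S 1R; the new quay: 3S 3R)
13. 1 settler and 1 raider → the new quay.  (the old quay: 1S 0R; the new quay: 4S 4R)
14. 1 raider ← the old quay.  (the old quay: 1S 1R; the new quay: 4S 3R)
15. 1 settler and 1 raider → the new quay.  (the old quay: 0S 0R; the new quay: 5S 4R)

15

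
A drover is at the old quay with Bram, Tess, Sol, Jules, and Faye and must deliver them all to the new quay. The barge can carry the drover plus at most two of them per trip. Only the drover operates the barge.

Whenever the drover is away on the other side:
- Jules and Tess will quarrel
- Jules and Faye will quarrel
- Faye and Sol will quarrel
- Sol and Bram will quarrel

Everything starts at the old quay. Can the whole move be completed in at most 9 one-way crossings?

Yes — this plan uses 7 crossings (≤ 9):
1. Drover goes to the new quay with Jules and Sol.
2. Drover goes back to the old quay alone.
3. Drover goes to the new quay with Bram.
4. Drover goes back to the old quay with Sol.
5. Drover goes to the new quay with Faye and Tess.
6. Drover goes back to the old quay with Jules.
7. Drover goes to the new quay with Jules and Sol.

Yes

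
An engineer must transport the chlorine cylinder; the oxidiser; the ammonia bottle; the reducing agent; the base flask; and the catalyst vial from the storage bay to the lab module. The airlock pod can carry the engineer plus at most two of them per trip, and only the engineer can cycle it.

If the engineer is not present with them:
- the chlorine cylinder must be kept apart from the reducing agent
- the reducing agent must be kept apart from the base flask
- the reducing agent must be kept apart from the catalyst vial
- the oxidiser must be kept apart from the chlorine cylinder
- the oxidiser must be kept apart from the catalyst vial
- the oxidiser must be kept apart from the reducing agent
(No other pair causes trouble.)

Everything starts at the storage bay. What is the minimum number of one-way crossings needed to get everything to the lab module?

9

Counting alone: the engineer can take at most 2 across per trip to the lab module, so moving all 6 needs at least 3 loaded trips out, with a return between consecutive ones — at least 5 crossings.
The safety rule pushes this higher. Following every safe sequence of crossings, the most of the 6 that can be at the lab module as the airlock pod arrives there on crossings 5, 7 is 4, 5 respectively — never all 6.
So no plan with fewer than 9 crossings exists, and this one achieves 9:
1. Engineer goes to the lab module with the oxidiser and the reducing agent.
2. Engineer goes back to the storage bay with the oxidiser.
3. Engineer goes to the lab module with the catalyst vial and the chlorine cylinder.
4. Engineer goes back to the storage bay with the reducing agent.
5. Engineer goes to the lab module with the base flask and the oxidiser.
6. Engineer goes back to the storage bay with the oxidiser.
7. Engineer goes to the lab module with the ammonia bottle and the oxidiser.
8. Engineer goes back to the storage bay with the oxidiser.
9. Engineer goes to the lab module with the oxidiser and the reducing agent.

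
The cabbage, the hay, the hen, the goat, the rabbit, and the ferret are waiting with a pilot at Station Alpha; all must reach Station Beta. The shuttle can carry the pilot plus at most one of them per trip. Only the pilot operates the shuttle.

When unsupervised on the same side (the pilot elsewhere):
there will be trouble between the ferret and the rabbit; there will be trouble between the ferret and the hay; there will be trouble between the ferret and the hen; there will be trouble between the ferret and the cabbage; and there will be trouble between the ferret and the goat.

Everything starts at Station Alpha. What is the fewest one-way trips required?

Following every safe sequence of crossings from the start, the most of the 6 that can be at Station Beta as the shuttle arrives there on crossings 1, 3 is 1, 2 respectively; the best ever achieved is 2 of 6.
From crossing 5 on, no configuration arises that was not already reachable earlier: only 13 distinct safe configurations (who is on which side, and where the shuttle is) can ever be reached, none of them has everyone across, and every continuation just revisits them. So no valid plan exists.

impossible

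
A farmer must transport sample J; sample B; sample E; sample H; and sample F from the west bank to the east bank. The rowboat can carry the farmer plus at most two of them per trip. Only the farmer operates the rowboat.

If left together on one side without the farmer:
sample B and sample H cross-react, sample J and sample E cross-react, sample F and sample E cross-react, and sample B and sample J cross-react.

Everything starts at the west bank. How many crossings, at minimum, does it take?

7

Counting alone: the farmer can take at most 2 across per trip to the east bank, so moving all 5 needs at least 3 loaded trips out, with a return between consecutive ones — at least 5 crossings.
The safety rule pushes this higher. Following every safe sequence of crossings, the most of the 5 that can be at the east bank as the rowboat arrives there on crossing 5 is 4 — never all 5.
So no plan with fewer than 7 crossings exists, and this one achieves 7:
1. Farmer goes to the east bank with sample B and sample E.  [the west bank: sample F, sample H, sample J | the east bank: sample B, sample E]
2. Farmer goes back to the west bank alone.  [the west bank: sample F, sample H, sample J | the east bank: sample B, sample E]
3. Farmer goes to the east bank with sample J.  [the west bank: sample F, sample H | the east bank: sample B, sample E, sample J]
4. Farmer goes back to the west bank with sample B and sample E.  [the west bank: sample B, sample E, sample F, sample H | the east bank: sample J]
5. Farmer goes to the east bank with sample F and sample H.  [the west bank: sample B, sample E | the east bank: sample F, sample H, sample J]
6. Farmer goes back to the west bank alone.  [the west bank: sample B, sample E | the east bank: sample F, sample H, sample J]
7. Farmer goes to the east bank with sample B and sample E.  [the west bank: — | the east bank: sample B, sample E, sample F, sample H, sample J]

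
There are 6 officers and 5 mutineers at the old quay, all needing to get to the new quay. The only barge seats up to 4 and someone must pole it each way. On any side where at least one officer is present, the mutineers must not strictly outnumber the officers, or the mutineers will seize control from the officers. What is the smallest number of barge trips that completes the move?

Counting alone: each trip to the new quay takes at most 4 across and each return brings at least 1 back, so after t trips out (and t−1 returns) at most 4t − (t−1) of the 11 are across; that first reaches 11 at t = 4, so at least 7 crossings are needed.
The plan below uses exactly 7 crossings, so it is optimal:
1. 2 mutineers → the new quay.  (the old quay: 6O 3M; the new quay: 0O 2M)
2. 1 mutineer ← the old quay.  (the old quay: 6O 4M; the new quay: 0O 1M)
3. 4 mutineers → the new quay.  (the old quay: 6O 0M; the new quay: 0O 5M)
4. 1 mutineer ← the old quay.  (the old quay: 6O 1M; the new quay: 0O 4M)
5. 4 officers → the new quay.  (the old quay: 2O 1M; the new quay: 4O 4M)
6. 1 mutineer ← the old quay.  (the old quay: 2O 2M; the new quay: 4O 3M)
7. 2 officers and 2 mutineers → the new quay.  (the old quay: 0O 0M; the new quay: 6O 5M)

7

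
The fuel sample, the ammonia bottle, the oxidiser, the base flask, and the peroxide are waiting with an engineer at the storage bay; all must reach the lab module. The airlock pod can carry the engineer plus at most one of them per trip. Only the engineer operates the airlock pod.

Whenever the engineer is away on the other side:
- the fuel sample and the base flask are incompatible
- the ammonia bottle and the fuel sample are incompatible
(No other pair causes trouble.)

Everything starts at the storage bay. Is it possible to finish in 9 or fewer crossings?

Counting alone: the engineer can take at most 1 across per trip to the lab module, so moving all 5 needs at least 5 loaded trips out, with a return between consecutive ones — at least 9 crossings.
The safety rule pushes this higher. Following every safe sequence of crossings, the most of the 5 that can be at the lab module as the airlock pod arrives there on crossing 9 is 4 — never all 5.
So the move cannot be finished within 9 crossings. (The shortest complete plan takes 11:)
1. Engineer goes to the lab module with the fuel sample.  [the storage bay: the ammonia bottle, the base flask, the oxidiser, the peroxide | the lab module: the fuel sample]
2. Engineer goes back to the storage bay alone.  [the storage bay: the ammonia bottle, the base flask, the oxidiser, the peroxide | the lab module: the fuel sample]
3. Engineer goes to the lab module with the ammonia bottle.  [the storage bay: the base flask, the oxidiser, the peroxide | the lab module: the ammonia bottle, the fuel sample]
4. Engineer goes back to the storage bay with the fuel sample.  [the storage bay: the base flask, the fuel sample, the oxidiser, the peroxide | the lab module: the ammonia bottle]
5. Engineer goes to the lab module with the base flask.  [the storage bay: the fuel sample, the oxidiser, the peroxide | the lab module: the ammonia bottle, the base flask]
6. Engineer goes back to the storage bay alone.  [the storage bay: the fuel sample, the oxidiser, the peroxide | the lab module: the ammonia bottle, the base flask]
7. Engineer goes to the lab module with the oxidiser.  [the storage bay: the fuel sample, the peroxide | the lab module: the ammonia bottle, the base flask, the oxidiser]
8. Engineer goes back to the storage bay alone.  [the storage bay: the fuel sample, the peroxide | the lab module: the ammonia bottle, the base flask, the oxidiser]
9. Engineer goes to the lab module with the peroxide.  [the storage bay: the fuel sample | the lab module: the ammonia bottle, the base flask, the oxidiser, the peroxide]
10. Engineer goes back to the storage bay alone.  [the storage bay: the fuel sample | the lab module: the ammonia bottle, the base flask, the oxidiser, the peroxide]
11. Engineer goes to the lab module with the fuel sample.  [the storage bay: — | the lab module: the ammonia bottle, the base flask, the fuel sample, the oxidiser, the peroxide]

No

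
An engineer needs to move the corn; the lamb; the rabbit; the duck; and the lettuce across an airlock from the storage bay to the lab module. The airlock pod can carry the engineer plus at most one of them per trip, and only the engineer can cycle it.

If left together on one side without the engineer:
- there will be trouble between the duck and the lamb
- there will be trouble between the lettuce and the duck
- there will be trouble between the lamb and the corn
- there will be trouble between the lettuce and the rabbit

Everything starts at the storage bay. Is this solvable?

No

Whatever the first load, the items left behind include a forbidden pair without the engineer. No opening move is safe, so no plan exists.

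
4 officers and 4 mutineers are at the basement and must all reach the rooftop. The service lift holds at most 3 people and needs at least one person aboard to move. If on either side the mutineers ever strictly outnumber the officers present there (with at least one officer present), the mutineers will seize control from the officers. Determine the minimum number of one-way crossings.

Counting alone: each trip to the rooftop takes at most 3 across and each return brings at least 1 back, so after t trips out (and t−1 returns) at most 3t − (t−1) of the 8 are across; that first reaches 8 at t = 4, so at least 7 crossings are needed.
The safety rule pushes this higher. Following every safe sequence of crossings, the most of the 8 that can be at the rooftop as the service lift arrives there on crossing 7 is 7 — never all 8.
So no plan with fewer than 9 crossings exists, and this one achieves 9:
1. 2 mutineers → the rooftop.  (the basement: 4O 2M; the rooftop: 0O 2M)
2. 1 mutineer ← the basement.  (the basement: 4O 3M; the rooftop: 0O 1M)
3. 3 mutineers → the rooftop.  (the basement: 4O 0M; the rooftop: 0O 4M)
4. 1 mutineer ← the basement.  (the basement: 4O 1M; the rooftop: 0O 3M)
5. 3 officers → the rooftop.  (the basement: 1O 1M; the rooftop: 3O 3M)
6. 1 officer and 1 mutineer ← the basement.  (the basement: 2O 2M; the rooftop: 2O 2M)
7. 2 officers → the rooftop.  (the basement: 0O 2M; the rooftop: 4O 2M)
8. 1 mutineer ← the basement.  (the basement: 0O 3M; the rooftop: 4O 1M)
9. 3 mutineers → the rooftop.  (the basement: 0O 0M; the rooftop: 4O 4M)

9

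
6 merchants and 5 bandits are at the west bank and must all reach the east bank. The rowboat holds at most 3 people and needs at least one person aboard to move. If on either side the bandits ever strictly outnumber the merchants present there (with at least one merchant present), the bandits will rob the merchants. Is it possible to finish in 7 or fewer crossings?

No

Counting alone: each trip to the east bank takes at most 3 across and each return brings at least 1 back, so after t trips out (and t−1 returns) at most 3t − (t−1) of the 11 are across; that first reaches 11 at t = 5, so at least 9 crossings are needed.
Since 7 < 9, 7 crossings cannot be enough. (The shortest complete plan in fact takes 9:)
1. 3 bandits → the east bank.  (the west bank: 6M 2B; the east bank: 0M 3B)
2. 1 bandit ← the west bank.  (the west bank: 6M 3B; the east bank: 0M 2B)
3. 3 merchants → the east bank.  (the west bank: 3M 3B; the east bank: 3M 2B)
4. 1 merchant ← the west bank.  (the west bank: 4M 3B; the east bank: 2M 2B)
5. 2 merchants and 1 bandit → the east bank.  (the west bank: 2M 2B; the east bank: 4M 3B)
6. 1 merchant ← the west bank.  (the west bank: 3M 2B; the east bank: 3M 3B)
7. 2 merchants and 1 bandit → the east bank.  (the west bank: 1M 1B; the east bank: 5M 4B)
8. 1 merchant ← the west bank.  (the west bank: 2M 1B; the east bank: 4M 4B)
9. 2 merchants and 1 bandit → the east bank.  (the west bank: 0M 0B; the east bank: 6M 5B)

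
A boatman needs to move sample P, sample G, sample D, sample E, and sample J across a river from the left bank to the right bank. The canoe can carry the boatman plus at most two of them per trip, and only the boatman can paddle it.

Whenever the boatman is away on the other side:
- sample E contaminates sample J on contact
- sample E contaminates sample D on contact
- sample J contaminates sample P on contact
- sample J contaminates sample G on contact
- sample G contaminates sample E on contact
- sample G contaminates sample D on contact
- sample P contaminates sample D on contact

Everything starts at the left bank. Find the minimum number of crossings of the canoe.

impossible

Whatever the first load, the items left behind include a forbidden pair without the boatman. No opening move is safe, so no plan exists.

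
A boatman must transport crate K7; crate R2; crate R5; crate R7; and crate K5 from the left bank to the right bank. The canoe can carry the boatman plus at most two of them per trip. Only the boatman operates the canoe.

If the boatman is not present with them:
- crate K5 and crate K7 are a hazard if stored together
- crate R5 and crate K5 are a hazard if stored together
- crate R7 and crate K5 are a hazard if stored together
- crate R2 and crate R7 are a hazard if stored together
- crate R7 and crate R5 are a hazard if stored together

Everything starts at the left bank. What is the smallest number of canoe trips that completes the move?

Counting alone: the boatman can take at most 2 across per trip to the right bank, so moving all 5 needs at least 3 loaded trips out, with a return between consecutive ones — at least 5 crossings.
The safety rule pushes this higher. Following every safe sequence of crossings, the most of the 5 that can be at the right bank as the canoe arrives there on crossing 5 is 4 — never all 5.
So no plan with fewer than 7 crossings exists, and this one achieves 7:
1. Boatman goes to the right bank with crate K5 and crate R7.  [the left bank: crate K7, crate R2, crate R5 | the right bank: crate K5, crate R7]
2. Boatman goes back to the left bank with crate R7.  [the left bank: crate K7, crate R2, crate R5, crate R7 | the right bank: crate K5]
3. Boatman goes to the right bank with crate K7 and crate R7.  [the left bank: crate R2, crate R5 | the right bank: crate K5, crate K7, crate R7]
4. Boatman goes back to the left bank with crate K5.  [the left bank: crate K5, crate R2, crate R5 | the right bank: crate K7, crate R7]
5. Boatman goes to the right bank with crate R2 and crate R5.  [the left bank: crate K5 | the right bank: crate K7, crate R2, crate R5, crate R7]
6. Boatman goes back to the left bank with crate R7.  [the left bank: crate K5, crate R7 | the right bank: crate K7, crate R2, crate R5]
7. Boatman goes to the right bank with crate K5 and crate R7.  [the left bank: — | the right bank: crate K5, crate K7, crate R2, crate R5, crate R7]

7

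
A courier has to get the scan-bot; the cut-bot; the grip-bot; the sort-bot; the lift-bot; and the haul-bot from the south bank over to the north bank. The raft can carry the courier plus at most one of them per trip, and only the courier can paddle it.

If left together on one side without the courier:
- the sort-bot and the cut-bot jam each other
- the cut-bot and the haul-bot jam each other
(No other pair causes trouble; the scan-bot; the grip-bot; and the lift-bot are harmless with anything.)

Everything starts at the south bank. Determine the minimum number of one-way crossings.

Counting alone: the courier can take at most 1 across per trip to the north bank, so moving all 6 needs at least 6 loaded trips out, with a return between consecutive ones — at least 11 crossings.
The safety rule pushes this higher. Following every safe sequence of crossings, the most of the 6 that can be at the north bank as the raft arrives there on crossing 11 is 5 — never all 6.
So no plan with fewer than 13 crossings exists, and this one achieves 13:
1. Courier goes to the north bank with the cut-bot.
2. Courier goes back to the south bank alone.
3. Courier goes to the north bank with the scan-bot.
4. Courier goes back to the south bank alone.
5. Courier goes to the north bank with the grip-bot.
6. Courier goes back to the south bank alone.
7. Courier goes to the north bank with the sort-bot.
8. Courier goes back to the south bank with the cut-bot.
9. Courier goes to the north bank with the haul-bot.
10. Courier goes back to the south bank alone.
11. Courier goes to the north bank with the lift-bot.
12. Courier goes back to the south bank alone.
13. Courier goes to the north bank with the cut-bot.

13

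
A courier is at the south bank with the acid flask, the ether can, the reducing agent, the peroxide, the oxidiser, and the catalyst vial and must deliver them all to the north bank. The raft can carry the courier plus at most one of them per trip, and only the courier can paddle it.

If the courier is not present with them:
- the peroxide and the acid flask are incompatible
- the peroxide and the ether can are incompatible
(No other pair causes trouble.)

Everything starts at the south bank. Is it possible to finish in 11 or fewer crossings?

No

Counting alone: the courier can take at most 1 across per trip to the north bank, so moving all 6 needs at least 6 loaded trips out, with a return between consecutive ones — at least 11 crossings.
The safety rule pushes this higher. Following every safe sequence of crossings, the most of the 6 that can be at the north bank as the raft arrives there on crossing 11 is 5 — never all 6.
So the move cannot be finished within 11 crossings. (The shortest complete plan takes 13:)
1. Courier goes to the north bank with the peroxide.
2. Courier goes back to the south bank alone.
3. Courier goes to the north bank with the acid flask.
4. Courier goes back to the south bank with the peroxide.
5. Courier goes to the north bank with the ether can.
6. Courier goes back to the south bank alone.
7. Courier goes to the north bank with the reducing agent.
8. Courier goes back to the south bank alone.
9. Courier goes to the north bank with the oxidiser.
10. Courier goes back to the south bank alone.
11. Courier goes to the north bank with the catalyst vial.
12. Courier goes back to the south bank alone.
13. Courier goes to the north bank with the peroxide.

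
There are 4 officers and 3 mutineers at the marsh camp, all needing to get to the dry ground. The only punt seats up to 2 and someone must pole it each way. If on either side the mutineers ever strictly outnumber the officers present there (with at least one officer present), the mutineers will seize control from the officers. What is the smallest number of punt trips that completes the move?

11

Counting alone: each trip to the dry ground takes at most 2 across and each return brings at least 1 back, so after t trips out (and t−1 returns) at most 2t − (t−1) of the 7 are across; that first reaches 7 at t = 6, so at least 11 crossings are needed.
The plan below uses exactly 11 crossings, so it is optimal:
1. 2 mutineers → the dry ground.  (the marsh camp: 4O 1M; the dry ground: 0O 2M)
2. 1 mutineer ← the marsh camp.  (the marsh camp: 4O 2M; the dry ground: 0O 1M)
3. 2 mutineers → the dry ground.  (the marsh camp: 4O 0M; the dry ground: 0O 3M)
4. 1 mutineer ← the marsh camp.  (the marsh camp: 4O 1M; the dry ground: 0O 2M)
5. 2 officers → the dry ground.  (the marsh camp: 2O 1M; the dry ground: 2O 2M)
6. 1 mutineer ← the marsh camp.  (the marsh camp: 2O 2M; the dry ground: 2O 1M)
7. 1 officer and 1 mutineer → the dry ground.  (the marsh camp: 1O 1M; the dry ground: 3O 2M)
8. 1 officer ← the marsh camp.  (the marsh camp: 2O 1M; the dry ground: 2O 2M)
9. 1 officer and 1 mutineer → the dry ground.  (the marsh camp: 1O 0M; the dry ground: 3O 3M)
10. 1 mutineer ← the marsh camp.  (the marsh camp: 1O 1M; the dry ground: 3O 2M)
11. 1 officer and 1 mutineer → the dry ground.  (the marsh camp: 0O 0M; the dry ground: 4O 3M)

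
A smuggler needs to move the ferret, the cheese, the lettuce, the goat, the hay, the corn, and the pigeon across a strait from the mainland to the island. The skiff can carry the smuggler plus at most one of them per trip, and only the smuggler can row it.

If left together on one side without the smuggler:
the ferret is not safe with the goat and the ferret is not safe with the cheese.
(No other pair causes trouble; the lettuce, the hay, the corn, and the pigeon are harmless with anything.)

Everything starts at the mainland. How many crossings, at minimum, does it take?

15

Counting alone: the smuggler can take at most 1 across per trip to the island, so moving all 7 needs at least 7 loaded trips out, with a return between consecutive ones — at least 13 crossings.
The safety rule pushes this higher. Following every safe sequence of crossings, the most of the 7 that can be at the island as the skiff arrives there on crossing 13 is 6 — never all 7.
So no plan with fewer than 15 crossings exists, and this one achieves 15:
1. Smuggler goes to the island with the ferret.
2. Smuggler goes back to the mainland alone.
3. Smuggler goes to the island with the cheese.
4. Smuggler goes back to the mainland with the ferret.
5. Smuggler goes to the island with the goat.
6. Smuggler goes back to the mainland alone.
7. Smuggler goes to the island with the lettuce.
8. Smuggler goes back to the mainland alone.
9. Smuggler goes to the island with the hay.
10. Smuggler goes back to the mainland alone.
11. Smuggler goes to the island with the corn.
12. Smuggler goes back to the mainland alone.
13. Smuggler goes to the island with the pigeon.
14. Smuggler goes back to the mainland alone.
15. Smuggler goes to the island with the ferret.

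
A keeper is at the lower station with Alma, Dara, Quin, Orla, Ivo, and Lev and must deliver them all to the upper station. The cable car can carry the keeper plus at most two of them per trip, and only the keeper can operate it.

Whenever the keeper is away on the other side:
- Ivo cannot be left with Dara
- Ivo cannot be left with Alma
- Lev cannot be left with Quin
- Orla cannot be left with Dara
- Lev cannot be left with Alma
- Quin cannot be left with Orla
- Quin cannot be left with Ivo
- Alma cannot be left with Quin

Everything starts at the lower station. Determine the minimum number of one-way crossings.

Whatever the first load, the items left behind include a forbidden pair without the keeper. No opening move is safe, so no plan exists.

impossible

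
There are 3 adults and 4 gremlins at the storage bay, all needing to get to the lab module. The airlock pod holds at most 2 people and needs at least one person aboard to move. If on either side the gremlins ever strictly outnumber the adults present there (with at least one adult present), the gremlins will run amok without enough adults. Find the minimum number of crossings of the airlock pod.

The gremlins already outnumber the adults at the storage bay before anyone moves, so the starting position itself is disallowed.

impossible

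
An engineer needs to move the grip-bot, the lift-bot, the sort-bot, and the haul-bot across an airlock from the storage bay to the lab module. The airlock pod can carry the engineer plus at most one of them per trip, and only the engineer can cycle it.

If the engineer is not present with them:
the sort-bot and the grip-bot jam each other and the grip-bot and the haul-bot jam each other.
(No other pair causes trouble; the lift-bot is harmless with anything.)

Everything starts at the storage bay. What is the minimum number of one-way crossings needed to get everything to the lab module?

9

Counting alone: the engineer can take at most 1 across per trip to the lab module, so moving all 4 needs at least 4 loaded trips out, with a return between consecutive ones — at least 7 crossings.
The safety rule pushes this higher. Following every safe sequence of crossings, the most of the 4 that can be at the lab module as the airlock pod arrives there on crossing 7 is 3 — never all 4.
So no plan with fewer than 9 crossings exists, and this one achieves 9:
1. Engineer goes to the lab module with the grip-bot.
2. Engineer goes back to the storage bay alone.
3. Engineer goes to the lab module with the lift-bot.
4. Engineer goes back to the storage bay alone.
5. Engineer goes to the lab module with the sort-bot.
6. Engineer goes back to the storage bay with the grip-bot.
7. Engineer goes to the lab module with the haul-bot.
8. Engineer goes back to the storage bay alone.
9. Engineer goes to the lab module with the grip-bot.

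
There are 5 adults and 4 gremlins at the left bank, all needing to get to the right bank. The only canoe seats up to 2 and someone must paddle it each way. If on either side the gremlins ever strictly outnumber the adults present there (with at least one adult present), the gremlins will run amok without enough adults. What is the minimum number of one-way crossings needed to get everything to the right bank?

15

Counting alone: each trip to the right bank takes at most 2 across and each return brings at least 1 back, so after t trips out (and t−1 returns) at most 2t − (t−1) of the 9 are across; that first reaches 9 at t = 8, so at least 15 crossings are needed.
The plan below uses exactly 15 crossings, so it is optimal:
1. 2 gremlins → the right bank.  (the left bank: 5A 2G; the right bank: 0A 2G)
2. 1 gremlin ← the left bank.  (the left bank: 5A 3G; the right bank: 0A 1G)
3. 2 gremlins → the right bank.  (the left bank: 5A 1G; the right bank: 0A 3G)
4. 1 gremlin ← the left bank.  (the left bank: 5A 2G; the right bank: 0A 2G)
5. 2 adults → the right bank.  (the left bank: 3A 2G; the right bank: 2A 2G)
6. 1 gremlin ← the left bank.  (the left bank: 3A 3G; the right bank: 2A 1G)
7. 1 adult and 1 gremlin → the right bank.  (the left bank: 2A 2G; the right bank: 3A 2G)
8. 1 adult ← the left bank.  (the left bank: 3A 2G; the right bank: 2A 2G)
9. 1 adult and 1 gremlin → the right bank.  (the left bank: 2A 1G; the right bank: 3A 3G)
10. 1 gremlin ← the left bank.  (the left bank: 2A 2G; the right bank: 3A 2G)
11. 1 adult and 1 gremlin → the right bank.  (the left bank: 1A 1G; the right bank: 4A 3G)
12. 1 adult ← the left bank.  (the left bank: 2A 1G; the right bank: 3A 3G)
13. 1 adult and 1 gremlin → the right bank.  (the left bank: 1A 0G; the right bank: 4A 4G)
14. 1 gremlin ← the left bank.  (the left bank: 1A 1G; the right bank: 4A 3G)
15. 1 adult and 1 gremlin → the right bank.  (the left bank: 0A 0G; the right bank: 5A 4G)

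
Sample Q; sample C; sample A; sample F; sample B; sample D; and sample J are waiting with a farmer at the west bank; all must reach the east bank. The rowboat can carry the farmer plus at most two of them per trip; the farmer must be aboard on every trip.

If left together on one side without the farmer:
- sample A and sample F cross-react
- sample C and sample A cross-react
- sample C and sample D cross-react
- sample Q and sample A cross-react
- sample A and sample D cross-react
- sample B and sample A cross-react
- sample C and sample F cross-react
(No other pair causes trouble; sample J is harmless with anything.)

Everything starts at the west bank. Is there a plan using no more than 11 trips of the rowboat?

Yes — this plan uses 11 crossings (≤ 11):
1. Farmer goes to the east bank with sample A and sample C.  [the west bank: sample B, sample D, sample F, sample J, sample Q | the east bank: sample A, sample C]
2. Farmer goes back to the west bank with sample C.  [the west bank: sample B, sample C, sample D, sample F, sample J, sample Q | the east bank: sample A]
3. Farmer goes to the east bank with sample C and sample Q.  [the west bank: sample B, sample D, sample F, sample J | the east bank: sample A, sample C, sample Q]
4. Farmer goes back to the west bank with sample A.  [the west bank: sample A, sample B, sample D, sample F, sample J | the east bank: sample C, sample Q]
5. Farmer goes to the east bank with sample A and sample B.  [the west bank: sample D, sample F, sample J | the east bank: sample A, sample B, sample C, sample Q]
6. Farmer goes back to the west bank with sample A.  [the west bank: sample A, sample D, sample F, sample J | the east bank: sample B, sample C, sample Q]
7. Farmer goes to the east bank with sample A and sample J.  [the west bank: sample D, sample F | the east bank: sample A, sample B, sample C, sample J, sample Q]
8. Farmer goes back to the west bank with sample A.  [the west bank: sample A, sample D, sample F | the east bank: sample B, sample C, sample J, sample Q]
9. Farmer goes to the east bank with sample D and sample F.  [the west bank: sample A | the east bank: sample B, sample C, sample D, sample F, sample J, sample Q]
10. Farmer goes back to the west bank with sample C.  [the west bank: sample A, sample C | the east bank: sample B, sample D, sample F, sample J, sample Q]
11. Farmer goes to the east bank with sample A and sample C.  [the west bank: — | the east bank: sample A, sample B, sample C, sample D, sample F, sample J, sample Q]

Yes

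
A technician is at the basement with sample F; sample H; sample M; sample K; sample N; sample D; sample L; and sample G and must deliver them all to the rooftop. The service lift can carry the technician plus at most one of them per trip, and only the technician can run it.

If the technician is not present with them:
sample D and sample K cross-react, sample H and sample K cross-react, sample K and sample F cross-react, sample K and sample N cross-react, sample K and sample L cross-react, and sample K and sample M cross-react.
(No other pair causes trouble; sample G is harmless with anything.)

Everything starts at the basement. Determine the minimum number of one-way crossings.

impossible

Following every safe sequence of crossings from the start, the most of the 8 that can be at the rooftop as the service lift arrives there on crossings 1, 3, 5 is 1, 2, 3 respectively; the best ever achieved is 3 of 8.
From crossing 7 on, no configuration arises that was not already reachable earlier: only 30 distinct safe configurations (who is on which side, and where the service lift is) can ever be reached, none of them has everyone across, and every continuation just revisits them. So no valid plan exists.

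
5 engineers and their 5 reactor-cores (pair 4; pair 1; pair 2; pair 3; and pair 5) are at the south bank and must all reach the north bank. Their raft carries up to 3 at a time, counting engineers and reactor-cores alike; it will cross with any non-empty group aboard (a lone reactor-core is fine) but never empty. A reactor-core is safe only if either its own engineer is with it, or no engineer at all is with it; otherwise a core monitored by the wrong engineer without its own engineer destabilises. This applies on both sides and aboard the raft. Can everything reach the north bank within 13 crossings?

Yes — this plan uses 11 crossings (≤ 13):
1. engineer 4 and reactor-core 4 cross → the north bank.
2. engineer 4 crosses ← the south bank.
3. reactor-core 1, reactor-core 2, and reactor-core 3 cross → the north bank.
4. reactor-core 4 crosses ← the south bank.
5. engineer 1, engineer 2, and engineer 3 cross → the north bank.
6. engineer 1 and reactor-core 1 cross ← the south bank.
7. engineer 1, engineer 4, and engineer 5 cross → the north bank.
8. reactor-core 2 crosses ← the south bank.
9. reactor-core 1 and reactor-core 4 cross → the north bank.
10. reactor-core 4 crosses ← the south bank.
11. reactor-core 2, reactor-core 4, and reactor-core 5 cross → the north bank.

Yes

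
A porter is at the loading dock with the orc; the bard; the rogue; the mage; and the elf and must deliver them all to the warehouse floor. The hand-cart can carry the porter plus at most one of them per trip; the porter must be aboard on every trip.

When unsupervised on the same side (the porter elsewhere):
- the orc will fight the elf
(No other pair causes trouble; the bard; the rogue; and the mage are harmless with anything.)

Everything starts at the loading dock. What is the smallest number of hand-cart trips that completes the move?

Counting alone: the porter can take at most 1 across per trip to the warehouse floor, so moving all 5 needs at least 5 loaded trips out, with a return between consecutive ones — at least 9 crossings.
The plan below uses exactly 9 crossings, so it is optimal:
1. Porter goes to the warehouse floor with the orc.
2. Porter goes back to the loading dock alone.
3. Porter goes to the warehouse floor with the bard.
4. Porter goes back to the loading dock alone.
5. Porter goes to the warehouse floor with the rogue.
6. Porter goes back to the loading dock alone.
7. Porter goes to the warehouse floor with the mage.
8. Porter goes back to the loading dock alone.
9. Porter goes to the warehouse floor with the elf.

9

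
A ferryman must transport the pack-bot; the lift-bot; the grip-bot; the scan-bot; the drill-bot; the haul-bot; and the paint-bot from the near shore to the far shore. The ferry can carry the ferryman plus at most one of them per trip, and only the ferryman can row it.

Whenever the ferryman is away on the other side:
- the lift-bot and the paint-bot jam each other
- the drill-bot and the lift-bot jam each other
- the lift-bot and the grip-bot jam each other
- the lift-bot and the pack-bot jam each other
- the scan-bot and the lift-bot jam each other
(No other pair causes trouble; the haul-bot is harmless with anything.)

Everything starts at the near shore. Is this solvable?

No

Following every safe sequence of crossings from the start, the most of the 7 that can be at the far shore as the ferry arrives there on crossings 1, 3, 5 is 1, 2, 3 respectively; the best ever achieved is 3 of 7.
From crossing 7 on, no configuration arises that was not already reachable earlier: only 26 distinct safe configurations (who is on which side, and where the ferry is) can ever be reached, none of them has everyone across, and every continuation just revisits them. So no valid plan exists.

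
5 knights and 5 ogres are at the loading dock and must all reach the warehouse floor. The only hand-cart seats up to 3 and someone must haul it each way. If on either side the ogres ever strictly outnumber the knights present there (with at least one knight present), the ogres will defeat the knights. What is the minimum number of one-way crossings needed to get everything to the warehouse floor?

Counting alone: each trip to the warehouse floor takes at most 3 across and each return brings at least 1 back, so after t trips out (and t−1 returns) at most 3t − (t−1) of the 10 are across; that first reaches 10 at t = 5, so at least 9 crossings are needed.
The safety rule pushes this higher. Following every safe sequence of crossings, the most of the 10 that can be at the warehouse floor as the hand-cart arrives there on crossing 9 is 9 — never all 10.
So no plan with fewer than 11 crossings exists, and this one achieves 11:
1. 2 ogres → the warehouse floor.  (the loading dock: 5K 3O; the warehouse floor: 0K 2O)
2. 1 ogre ← the loading dock.  (the loading dock: 5K 4O; the warehouse floor: 0K 1O)
3. 3 ogres → the warehouse floor.  (the loading dock: 5K 1O; the warehouse floor: 0K 4O)
4. 1 ogre ← the loading dock.  (the loading dock: 5K 2O; the warehouse floor: 0K 3O)
5. 3 knights → the warehouse floor.  (the loading dock: 2K 2O; the warehouse floor: 3K 3O)
6. 1 knight and 1 ogre ← the loading dock.  (the loading dock: 3K 3O; the warehouse floor: 2K 2O)
7. 3 knights → the warehouse floor.  (the loading dock: 0K 3O; the warehouse floor: 5K 2O)
8. 1 ogre ← the loading dock.  (the loading dock: 0K 4O; the warehouse floor: 5K 1O)
9. 2 ogres → the warehouse floor.  (the loading dock: 0K 2O; the warehouse floor: 5K 3O)
10. 1 ogre ← the loading dock.  (the loading dock: 0K 3O; the warehouse floor: 5K 2O)
11. 3 ogres → the warehouse floor.  (the loading dock: 0K 0O; the warehouse floor: 5K 5O)

11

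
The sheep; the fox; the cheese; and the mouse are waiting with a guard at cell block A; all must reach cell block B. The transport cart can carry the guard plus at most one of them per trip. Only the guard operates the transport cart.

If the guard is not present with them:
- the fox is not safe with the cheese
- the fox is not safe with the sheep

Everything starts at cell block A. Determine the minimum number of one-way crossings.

Counting alone: the guard can take at most 1 across per trip to cell block B, so moving all 4 needs at least 4 loaded trips out, with a return between consecutive ones — at least 7 crossings.
The safety rule pushes this higher. Following every safe sequence of crossings, the most of the 4 that can be at cell block B as the transport cart arrives there on crossing 7 is 3 — never all 4.
So no plan with fewer than 9 crossings exists, and this one achieves 9:
1. Guard goes to cell block B with the fox.
2. Guard goes back to cell block A alone.
3. Guard goes to cell block B with the sheep.
4. Guard goes back to cell block A with the fox.
5. Guard goes to cell block B with the cheese.
6. Guard goes back to cell block A alone.
7. Guard goes to cell block B with the mouse.
8. Guard goes back to cell block A alone.
9. Guard goes to cell block B with the fox.

9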